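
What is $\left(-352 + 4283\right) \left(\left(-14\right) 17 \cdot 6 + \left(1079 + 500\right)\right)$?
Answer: $593581$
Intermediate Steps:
$\left(-352 + 4283\right) \left(\left(-14\right) 17 \cdot 6 + \left(1079 + 500\right)\right) = 3931 \left(\left(-238\right) 6 + 1579\right) = 3931 \left(-1428 + 1579\right) = 3931 \cdot 151 = 593581$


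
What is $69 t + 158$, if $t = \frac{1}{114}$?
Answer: $\frac{6027}{38} \approx 158.61$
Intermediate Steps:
$t = \frac{1}{114} \approx 0.0087719$
$69 t + 158 = 69 \cdot \frac{1}{114} + 158 = \frac{23}{38} + 158 = \frac{6027}{38}$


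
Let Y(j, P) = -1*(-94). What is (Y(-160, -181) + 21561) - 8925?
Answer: 12730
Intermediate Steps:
Y(j, P) = 94
(Y(-160, -181) + 21561) - 8925 = (94 + 21561) - 8925 = 21655 - 8925 = 12730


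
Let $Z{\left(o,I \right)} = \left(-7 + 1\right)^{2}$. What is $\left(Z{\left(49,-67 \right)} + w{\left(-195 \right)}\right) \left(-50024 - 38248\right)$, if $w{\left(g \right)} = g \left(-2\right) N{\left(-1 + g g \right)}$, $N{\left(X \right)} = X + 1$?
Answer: $-1309054869792$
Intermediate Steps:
$Z{\left(o,I \right)} = 36$ ($Z{\left(o,I \right)} = \left(-6\right)^{2} = 36$)
$N{\left(X \right)} = 1 + X$
$w{\left(g \right)} = - 2 g^{3}$ ($w{\left(g \right)} = g \left(-2\right) \left(1 + \left(-1 + g g\right)\right) = - 2 g \left(1 + \left(-1 + g^{2}\right)\right) = - 2 g g^{2} = - 2 g^{3}$)
$\left(Z{\left(49,-67 \right)} + w{\left(-195 \right)}\right) \left(-50024 - 38248\right) = \left(36 - 2 \left(-195\right)^{3}\right) \left(-50024 - 38248\right) = \left(36 - -14829750\right) \left(-88272\right) = \left(36 + 14829750\right) \left(-88272\right) = 14829786 \left(-88272\right) = -1309054869792$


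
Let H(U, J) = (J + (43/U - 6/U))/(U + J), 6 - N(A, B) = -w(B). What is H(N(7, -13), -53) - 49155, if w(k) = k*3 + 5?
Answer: -12386891/252 ≈ -49154.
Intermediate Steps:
w(k) = 5 + 3*k (w(k) = 3*k + 5 = 5 + 3*k)
N(A, B) = 11 + 3*B (N(A, B) = 6 - (-1)*(5 + 3*B) = 6 - (-5 - 3*B) = 6 + (5 + 3*B) = 11 + 3*B)
H(U, J) = (J + 37/U)/(J + U)
H(N(7, -13), -53) - 49155 = (37 - 53*(11 + 3*(-13)))/((11 + 3*(-13))*(-53 + (11 + 3*(-13)))) - 49155 = (37 - 53*(11 - 39))/((11 - 39)*(-53 + (11 - 39))) - 49155 = (37 - 53*(-28))/((-28)*(-53 - 28)) - 49155 = -1/28*(37 + 1484)/(-81) - 49155 = -1/28*(-1/81)*1521 - 49155 = 169/252 - 49155 = -12386891/252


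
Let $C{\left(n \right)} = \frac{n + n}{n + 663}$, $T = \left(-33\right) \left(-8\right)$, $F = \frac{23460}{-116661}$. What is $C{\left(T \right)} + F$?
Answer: $\frac{4427732}{12016083} \approx 0.36848$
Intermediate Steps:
$F = - \frac{7820}{38887}$ ($F = 23460 \left(- \frac{1}{116661}\right) = - \frac{7820}{38887} \approx -0.2011$)
$T = 264$
$C{\left(n \right)} = \frac{2 n}{663 + n}$
$C{\left(T \right)} + F = 2 \cdot 264 \frac{1}{663 + 264} - \frac{7820}{38887} = 2 \cdot 264 \cdot \frac{1}{927} - \frac{7820}{38887} = \frac{176}{309} - \frac{7820}{38887} = \frac{4427732}{12016083}$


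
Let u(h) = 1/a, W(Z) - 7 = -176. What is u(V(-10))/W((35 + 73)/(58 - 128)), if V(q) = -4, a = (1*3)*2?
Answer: -1/1014 ≈ -0.00098619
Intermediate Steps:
W(Z) = -169 (W(Z) = 7 - 176 = -169)
a = 6 (a = 3*2 = 6)
u(h) = ⅙ (u(h) = 1/6 = ⅙)
u(V(-10))/W((35 + 73)/(58 - 128)) = (⅙)/(-169) = (⅙)*(-1/169) = -1/1014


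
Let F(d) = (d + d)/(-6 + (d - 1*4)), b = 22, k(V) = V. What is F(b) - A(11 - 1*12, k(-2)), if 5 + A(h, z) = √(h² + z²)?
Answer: 26/3 - √5 ≈ 6.4306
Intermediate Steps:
A(h, z) = -5 + √(h² + z²)
F(d) = 2*d/(-10 + d) (F(d) = (2*d)/(-6 + (d - 4)) = (2*d)/(-6 + (-4 + d)) = (2*d)/(-10 + d) = 2*d/(-10 + d))
F(b) - A(11 - 1*12, k(-2)) = 2*22/(-10 + 22) - (-5 + √((11 - 1*12)² + (-2)²)) = 2*22/12 - (-5 + √((11 - 12)² + 4)) = 2*22*(1/12) - (-5 + √((-1)² + 4)) = 11/3 - (-5 + √(1 + 4)) = 11/3 - (-5 + √5) = 11/3 + (5 - √5) = 26/3 - √5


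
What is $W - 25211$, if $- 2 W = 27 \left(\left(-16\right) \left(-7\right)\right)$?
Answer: $-26723$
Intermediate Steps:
$W = -1512$ ($W = - \frac{27 \left(\left(-16\right) \left(-7\right)\right)}{2} = - \frac{27 \cdot 112}{2} = \left(- \frac{1}{2}\right) 3024 = -1512$)
$W - 25211 = -1512 - 25211 = -26723$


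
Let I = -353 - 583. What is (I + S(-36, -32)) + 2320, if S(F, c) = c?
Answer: 1352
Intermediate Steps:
I = -936
(I + S(-36, -32)) + 2320 = (-936 - 32) + 2320 = -968 + 2320 = 1352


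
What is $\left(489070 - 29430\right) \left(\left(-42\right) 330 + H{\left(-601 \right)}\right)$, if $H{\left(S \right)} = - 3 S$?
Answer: $-5541879480$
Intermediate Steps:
$\left(489070 - 29430\right) \left(\left(-42\right) 330 + H{\left(-601 \right)}\right) = \left(489070 - 29430\right) \left(\left(-42\right) 330 - -1803\right) = \left(489070 - 29430\right) \left(-13860 + 1803\right) = 459640 \left(-12057\right) = -5541879480$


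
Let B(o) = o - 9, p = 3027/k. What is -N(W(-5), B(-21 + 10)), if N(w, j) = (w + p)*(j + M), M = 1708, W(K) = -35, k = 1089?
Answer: 19742848/363 ≈ 54388.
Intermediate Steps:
p = 1009/363 (p = 3027/1089 = 3027*(1/1089) = 1009/363 ≈ 2.7796)
B(o) = -9 + o
N(w, j) = (1708 + j)*(1009/363 + w) (N(w, j) = (w + 1009/363)*(j + 1708) = (1009/363 + w)*(1708 + j) = (1708 + j)*(1009/363 + w))
-N(W(-5), B(-21 + 10)) = -(1723372/363 + 1708*(-35) + 1009*(-9 + (-21 + 10))/363 + (-9 + (-21 + 10))*(-35)) = -(1723372/363 - 59780 + 1009*(-9 - 11)/363 + (-9 - 11)*(-35)) = -(1723372/363 - 59780 + (1009/363)*(-20) - 20*(-35)) = -(1723372/363 - 59780 - 20180/363 + 700) = -1*(-19742848/363) = 19742848/363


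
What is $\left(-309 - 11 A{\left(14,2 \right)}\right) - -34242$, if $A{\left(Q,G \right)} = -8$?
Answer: $34021$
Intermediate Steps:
$\left(-309 - 11 A{\left(14,2 \right)}\right) - -34242 = \left(-309 - -88\right) - -34242 = \left(-309 + 88\right) + \left(-163870 + 198112\right) = -221 + 34242 = 34021$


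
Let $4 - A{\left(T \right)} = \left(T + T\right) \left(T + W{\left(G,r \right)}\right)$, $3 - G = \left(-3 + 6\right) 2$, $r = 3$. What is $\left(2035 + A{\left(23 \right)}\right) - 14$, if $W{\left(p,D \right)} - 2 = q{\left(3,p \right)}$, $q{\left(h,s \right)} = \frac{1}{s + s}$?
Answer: $\frac{2648}{3} \approx 882.67$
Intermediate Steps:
$q{\left(h,s \right)} = \frac{1}{2 s}$
$G = -3$ ($G = 3 - \left(-3 + 6\right) 2 = 3 - 3 \cdot 2 = 3 - 6 = -3$)
$W{\left(p,D \right)} = 2 + \frac{1}{2 p}$
$A{\left(T \right)} = 4 - 2 T \left(\frac{11}{6} + T\right)$ ($A{\left(T \right)} = 4 - \left(T + T\right) \left(T + \left(2 + \frac{1}{2 \left(-3\right)}\right)\right) = 4 - 2 T \left(T + \left(2 + \frac{1}{2} \left(- \frac{1}{3}\right)\right)\right) = 4 - 2 T \left(T + \left(2 - \frac{1}{6}\right)\right) = 4 - 2 T \left(T + \frac{11}{6}\right) = 4 - 2 T \left(\frac{11}{6} + T\right)$)
$\left(2035 + A{\left(23 \right)}\right) - 14 = \left(2035 - \left(\frac{241}{3} + 1058\right)\right) - 14 = \left(2035 - \frac{3415}{3}\right) - 14 = \frac{2690}{3} - 14 = \frac{2648}{3}$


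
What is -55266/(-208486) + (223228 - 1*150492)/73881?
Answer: 9623772521/7701577083 ≈ 1.2496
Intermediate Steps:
-55266/(-208486) + (223228 - 1*150492)/73881 = -55266*(-1/208486) + (223228 - 150492)*(1/73881) = 27633/104243 + 72736*(1/73881) = 27633/104243 + 72736/73881 = 9623772521/7701577083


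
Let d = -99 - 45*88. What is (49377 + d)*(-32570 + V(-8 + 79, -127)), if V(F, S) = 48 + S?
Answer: -1479587382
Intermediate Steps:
d = -4059 (d = -99 - 3960 = -4059)
(49377 + d)*(-32570 + V(-8 + 79, -127)) = (49377 - 4059)*(-32570 + (48 - 127)) = 45318*(-32570 - 79) = 45318*(-32649) = -1479587382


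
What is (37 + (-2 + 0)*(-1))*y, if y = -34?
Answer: -1326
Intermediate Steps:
(37 + (-2 + 0)*(-1))*y = (37 + (-2 + 0)*(-1))*(-34) = (37 - 2*(-1))*(-34) = (37 + 2)*(-34) = 39*(-34) = -1326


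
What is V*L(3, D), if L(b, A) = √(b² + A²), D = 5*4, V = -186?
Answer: -186*√409 ≈ -3761.6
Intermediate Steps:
D = 20
L(b, A) = √(A² + b²)
V*L(3, D) = -186*√(20² + 3²) = -186*√(400 + 9) = -186*√409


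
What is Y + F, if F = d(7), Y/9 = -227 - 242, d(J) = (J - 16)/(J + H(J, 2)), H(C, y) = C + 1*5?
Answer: -80208/19 ≈ -4221.5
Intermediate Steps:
H(C, y) = 5 + C (H(C, y) = C + 5 = 5 + C)
d(J) = (-16 + J)/(5 + 2*J) (d(J) = (J - 16)/(J + (5 + J)) = (-16 + J)/(5 + 2*J))
Y = -4221 (Y = 9*(-227 - 242) = 9*(-469) = -4221)
F = -9/19 (F = (-16 + 7)/(5 + 2*7) = -9/(5 + 14) = -9/19 ≈ -0.47368)
Y + F = -4221 - 9/19 = -80208/19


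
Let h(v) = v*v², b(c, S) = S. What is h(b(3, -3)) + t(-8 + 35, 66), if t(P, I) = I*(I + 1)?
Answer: 4395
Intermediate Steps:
t(P, I) = I*(1 + I)
h(v) = v³
h(b(3, -3)) + t(-8 + 35, 66) = (-3)³ + 66*(1 + 66) = -27 + 66*67 = -27 + 4422 = 4395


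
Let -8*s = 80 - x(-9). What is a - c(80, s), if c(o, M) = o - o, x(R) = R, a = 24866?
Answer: 24866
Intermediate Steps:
s = -89/8 (s = -(80 - 1*(-9))/8 = -(80 + 9)/8 = -1/8*89 = -89/8 ≈ -11.125)
c(o, M) = 0
a - c(80, s) = 24866 - 1*0 = 24866 + 0 = 24866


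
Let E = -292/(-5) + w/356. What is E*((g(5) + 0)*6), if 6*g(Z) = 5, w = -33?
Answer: 103787/356 ≈ 291.54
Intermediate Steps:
g(Z) = ⅚ (g(Z) = (⅙)*5 = ⅚)
E = 103787/1780 (E = -292/(-5) - 33/356 = -292*(-⅕) - 33*1/356 = 292/5 - 33/356 = 103787/1780 ≈ 58.307)
E*((g(5) + 0)*6) = 103787*((⅚ + 0)*6)/1780 = 103787*((⅚)*6)/1780 = (103787/1780)*5 = 103787/356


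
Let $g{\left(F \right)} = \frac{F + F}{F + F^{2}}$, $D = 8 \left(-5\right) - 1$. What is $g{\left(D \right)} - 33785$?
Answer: $- \frac{675701}{20} \approx -33785.0$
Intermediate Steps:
$D = -41$ ($D = -40 - 1 = -41$)
$g{\left(F \right)} = \frac{2 F}{F + F^{2}}$
$g{\left(D \right)} - 33785 = \frac{2}{1 - 41} - 33785 = \frac{2}{-40} - 33785 = 2 \left(- \frac{1}{40}\right) - 33785 = - \frac{1}{20} - 33785 = - \frac{675701}{20}$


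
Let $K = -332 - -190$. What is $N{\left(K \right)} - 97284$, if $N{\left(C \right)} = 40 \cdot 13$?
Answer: $-96764$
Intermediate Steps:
$K = -142$ ($K = -332 + 190 = -142$)
$N{\left(C \right)} = 520$
$N{\left(K \right)} - 97284 = 520 - 97284 = -96764$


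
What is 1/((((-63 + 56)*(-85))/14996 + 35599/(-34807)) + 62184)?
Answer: 521965772/32457406433609 ≈ 1.6082e-5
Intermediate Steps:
1/((((-63 + 56)*(-85))/14996 + 35599/(-34807)) + 62184) = 1/((-7*(-85)*(1/14996) + 35599*(-1/34807)) + 62184) = 1/((595*(1/14996) - 35599/34807) + 62184) = 1/((595/14996 - 35599/34807) + 62184) = 1/(-513132439/521965772 + 62184) = 1/(32457406433609/521965772) = 521965772/32457406433609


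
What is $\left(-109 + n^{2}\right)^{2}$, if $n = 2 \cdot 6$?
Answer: $1225$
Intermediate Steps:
$n = 12$
$\left(-109 + n^{2}\right)^{2} = \left(-109 + 12^{2}\right)^{2} = \left(-109 + 144\right)^{2} = 35^{2} = 1225$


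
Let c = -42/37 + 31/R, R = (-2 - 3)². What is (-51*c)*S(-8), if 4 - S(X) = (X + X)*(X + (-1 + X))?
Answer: 1325796/925 ≈ 1433.3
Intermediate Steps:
R = 25 (R = (-5)² = 25)
S(X) = 4 - 2*X*(-1 + 2*X) (S(X) = 4 - (X + X)*(X + (-1 + X)) = 4 - 2*X*(-1 + 2*X))
c = 97/925 (c = -42/37 + 31/25 = 97/925 ≈ 0.10486)
(-51*c)*S(-8) = (-51*97/925)*(4 - 4*(-8)² + 2*(-8)) = -4947*(4 - 4*64 - 16)/925 = -4947*(4 - 256 - 16)/925 = -4947/925*(-268) = 1325796/925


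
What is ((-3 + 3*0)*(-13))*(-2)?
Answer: -78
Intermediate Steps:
((-3 + 3*0)*(-13))*(-2) = ((-3 + 0)*(-13))*(-2) = -3*(-13)*(-2) = 39*(-2) = -78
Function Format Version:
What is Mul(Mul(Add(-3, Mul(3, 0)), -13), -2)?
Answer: -78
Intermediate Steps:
Mul(Mul(Add(-3, Mul(3, 0)), -13), -2) = Mul(Mul(Add(-3, 0), -13), -2) = Mul(Mul(-3, -13), -2) = Mul(39, -2) = -78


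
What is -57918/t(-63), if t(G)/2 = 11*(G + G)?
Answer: 1379/66 ≈ 20.894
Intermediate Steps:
t(G) = 44*G (t(G) = 2*(11*(G + G)) = 2*(11*(2*G)) = 2*(22*G) = 44*G)
-57918/t(-63) = -57918/(44*(-63)) = -57918/(-2772) = -57918*(-1/2772) = 1379/66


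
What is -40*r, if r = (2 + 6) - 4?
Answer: -160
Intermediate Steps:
r = 4 (r = 8 - 4 = 4)
-40*r = -40*4 = -160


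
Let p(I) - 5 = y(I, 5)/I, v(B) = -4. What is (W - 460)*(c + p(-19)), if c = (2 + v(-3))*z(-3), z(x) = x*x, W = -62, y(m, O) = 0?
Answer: 6786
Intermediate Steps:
z(x) = x²
p(I) = 5 (p(I) = 5 + 0/I = 5 + 0 = 5)
c = -18 (c = (2 - 4)*(-3)² = -2*9 = -18)
(W - 460)*(c + p(-19)) = (-62 - 460)*(-18 + 5) = -522*(-13) = 6786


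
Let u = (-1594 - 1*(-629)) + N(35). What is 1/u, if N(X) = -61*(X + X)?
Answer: -1/5235 ≈ -0.00019102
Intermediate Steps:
N(X) = -122*X
u = -5235 (u = (-1594 - 1*(-629)) - 122*35 = (-1594 + 629) - 4270 = -965 - 4270 = -5235)
1/u = 1/(-5235) = -1/5235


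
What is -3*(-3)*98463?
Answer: 886167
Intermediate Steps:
-3*(-3)*98463 = 9*98463 = 886167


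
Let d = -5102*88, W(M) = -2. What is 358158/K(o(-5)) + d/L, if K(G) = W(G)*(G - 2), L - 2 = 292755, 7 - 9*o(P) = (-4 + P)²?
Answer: 471798371435/26933644 ≈ 17517.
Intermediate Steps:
o(P) = 7/9 - (-4 + P)²/9
L = 292757 (L = 2 + 292755 = 292757)
d = -448976
K(G) = 4 - 2*G (K(G) = -2*(G - 2) = -2*(-2 + G) = 4 - 2*G)
358158/K(o(-5)) + d/L = 358158/(4 - 2*(7/9 - (-4 - 5)²/9)) - 448976/292757 = 358158/(4 - 2*(7/9 - ⅑*(-9)²)) - 448976*1/292757 = 358158/(4 - 2*(7/9 - ⅑*81)) - 448976/292757 = 358158/(4 - 2*(7/9 - 9)) - 448976/292757 = 358158/(4 - 2*(-74/9)) - 448976/292757 = 358158/(4 + 148/9) - 448976/292757 = 358158/(184/9) - 448976/292757 = 358158*(9/184) - 448976/292757 = 1611711/92 - 448976/292757 = 471798371435/26933644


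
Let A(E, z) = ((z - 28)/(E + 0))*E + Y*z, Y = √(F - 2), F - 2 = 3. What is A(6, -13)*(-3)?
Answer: 123 + 39*√3 ≈ 190.55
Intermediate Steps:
F = 5 (F = 2 + 3 = 5)
Y = √3 (Y = √(5 - 2) = √3 ≈ 1.7320)
A(E, z) = -28 + z + z*√3 (A(E, z) = ((z - 28)/(E + 0))*E + √3*z = ((-28 + z)/E)*E + z*√3 = (-28 + z) + z*√3 = -28 + z + z*√3)
A(6, -13)*(-3) = (-28 - 13 - 13*√3)*(-3) = (-41 - 13*√3)*(-3) = 123 + 39*√3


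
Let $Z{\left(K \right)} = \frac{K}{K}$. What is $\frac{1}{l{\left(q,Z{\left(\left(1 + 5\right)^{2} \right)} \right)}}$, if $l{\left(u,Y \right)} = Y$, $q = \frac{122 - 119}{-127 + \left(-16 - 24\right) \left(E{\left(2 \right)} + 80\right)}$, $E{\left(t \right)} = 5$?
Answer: $1$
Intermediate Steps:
$Z{\left(K \right)} = 1$
$q = - \frac{3}{3527}$ ($q = \frac{122 - 119}{-127 + \left(-16 - 24\right) \left(5 + 80\right)} = \frac{3}{-127 - 3400} = \frac{3}{-3527} = 3 \left(- \frac{1}{3527}\right) = - \frac{3}{3527} \approx -0.00085058$)
$\frac{1}{l{\left(q,Z{\left(\left(1 + 5\right)^{2} \right)} \right)}} = 1^{-1} = 1$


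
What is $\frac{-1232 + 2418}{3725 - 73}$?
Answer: $\frac{593}{1826} \approx 0.32475$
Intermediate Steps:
$\frac{-1232 + 2418}{3725 - 73} = \frac{1186}{3725 - 73} = \frac{1186}{3652} = 1186 \cdot \frac{1}{3652} = \frac{593}{1826}$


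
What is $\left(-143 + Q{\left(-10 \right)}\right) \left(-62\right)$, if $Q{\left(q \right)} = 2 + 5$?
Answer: $8432$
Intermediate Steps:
$Q{\left(q \right)} = 7$
$\left(-143 + Q{\left(-10 \right)}\right) \left(-62\right) = \left(-143 + 7\right) \left(-62\right) = \left(-136\right) \left(-62\right) = 8432$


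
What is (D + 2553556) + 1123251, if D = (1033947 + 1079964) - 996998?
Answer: 4793720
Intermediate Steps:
D = 1116913 (D = 2113911 - 996998 = 1116913)
(D + 2553556) + 1123251 = (1116913 + 2553556) + 1123251 = 3670469 + 1123251 = 4793720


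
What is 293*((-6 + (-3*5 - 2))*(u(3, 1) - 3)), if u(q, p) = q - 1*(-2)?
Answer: -13478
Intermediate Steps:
u(q, p) = 2 + q (u(q, p) = q + 2 = 2 + q)
293*((-6 + (-3*5 - 2))*(u(3, 1) - 3)) = 293*((-6 + (-3*5 - 2))*((2 + 3) - 3)) = 293*((-6 + (-15 - 2))*(5 - 3)) = 293*((-6 - 17)*2) = 293*(-23*2) = 293*(-46) = -13478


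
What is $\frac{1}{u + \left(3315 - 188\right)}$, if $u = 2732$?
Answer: $\frac{1}{5859} \approx 0.00017068$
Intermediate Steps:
$\frac{1}{u + \left(3315 - 188\right)} = \frac{1}{2732 + \left(3315 - 188\right)} = \frac{1}{2732 + 3127} = \frac{1}{5859}$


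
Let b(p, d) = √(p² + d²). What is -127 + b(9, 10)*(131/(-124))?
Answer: -127 - 131*√181/124 ≈ -141.21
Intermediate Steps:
b(p, d) = √(d² + p²)
-127 + b(9, 10)*(131/(-124)) = -127 + √(10² + 9²)*(131/(-124)) = -127 + √(100 + 81)*(131*(-1/124)) = -127 + √181*(-131/124) = -127 - 131*√181/124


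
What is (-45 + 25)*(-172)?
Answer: 3440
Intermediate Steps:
(-45 + 25)*(-172) = -20*(-172) = 3440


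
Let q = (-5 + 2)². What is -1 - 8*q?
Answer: -73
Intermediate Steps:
q = 9 (q = (-3)² = 9)
-1 - 8*q = -1 - 8*9 = -1 - 72 = -73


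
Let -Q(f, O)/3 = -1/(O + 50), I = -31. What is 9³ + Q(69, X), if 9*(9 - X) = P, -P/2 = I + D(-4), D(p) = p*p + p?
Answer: 359424/493 ≈ 729.05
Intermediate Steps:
D(p) = p + p² (D(p) = p² + p = p + p²)
P = 38 (P = -2*(-31 - 4*(1 - 4)) = -2*(-31 - 4*(-3)) = -2*(-31 + 12) = -2*(-19) = 38)
X = 43/9 (X = 9 - ⅑*38 = 9 - 38/9 = 43/9 ≈ 4.7778)
Q(f, O) = 3/(50 + O) (Q(f, O) = -(-3)/(O + 50) = -(-3)/(50 + O) = 3/(50 + O))
9³ + Q(69, X) = 9³ + 3/(50 + 43/9) = 729 + 3/(493/9) = 729 + 3*(9/493) = 729 + 27/493 = 359424/493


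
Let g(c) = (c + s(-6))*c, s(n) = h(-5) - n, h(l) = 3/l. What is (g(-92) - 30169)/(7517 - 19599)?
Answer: 111009/60410 ≈ 1.8376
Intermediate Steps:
s(n) = -⅗ - n (s(n) = 3/(-5) - n = 3*(-⅕) - n = -⅗ - n)
g(c) = c*(27/5 + c) (g(c) = (c + (-⅗ - 1*(-6)))*c = (c + (-⅗ + 6))*c = (c + 27/5)*c = (27/5 + c)*c = c*(27/5 + c))
(g(-92) - 30169)/(7517 - 19599) = ((⅕)*(-92)*(27 + 5*(-92)) - 30169)/(7517 - 19599) = ((⅕)*(-92)*(27 - 460) - 30169)/(-12082) = ((⅕)*(-92)*(-433) - 30169)*(-1/12082) = (39836/5 - 30169)*(-1/12082) = -111009/5*(-1/12082) = 111009/60410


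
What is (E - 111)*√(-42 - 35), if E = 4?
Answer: -107*I*√77 ≈ -938.92*I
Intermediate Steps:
(E - 111)*√(-42 - 35) = (4 - 111)*√(-42 - 35) = -107*I*√77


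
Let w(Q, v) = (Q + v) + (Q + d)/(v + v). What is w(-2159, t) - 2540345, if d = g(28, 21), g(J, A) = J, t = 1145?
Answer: -5819714241/2290 ≈ -2.5414e+6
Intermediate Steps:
d = 28
w(Q, v) = Q + v + (28 + Q)/(2*v) (w(Q, v) = (Q + v) + (Q + 28)/(v + v) = (Q + v) + (28 + Q)/((2*v)) = (Q + v) + (28 + Q)*(1/(2*v)) = (Q + v) + (28 + Q)/(2*v) = Q + v + (28 + Q)/(2*v))
w(-2159, t) - 2540345 = (14 + (½)*(-2159) + 1145*(-2159 + 1145))/1145 - 2540345 = (14 - 2159/2 + 1145*(-1014))/1145 - 2540345 = (14 - 2159/2 - 1161030)/1145 - 2540345 = (1/1145)*(-2324191/2) - 2540345 = -2324191/2290 - 2540345 = -5819714241/2290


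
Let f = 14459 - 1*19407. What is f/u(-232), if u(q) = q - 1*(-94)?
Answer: 2474/69 ≈ 35.855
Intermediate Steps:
u(q) = 94 + q (u(q) = q + 94 = 94 + q)
f = -4948 (f = 14459 - 19407 = -4948)
f/u(-232) = -4948/(94 - 232) = -4948/(-138) = -4948*(-1/138) = 2474/69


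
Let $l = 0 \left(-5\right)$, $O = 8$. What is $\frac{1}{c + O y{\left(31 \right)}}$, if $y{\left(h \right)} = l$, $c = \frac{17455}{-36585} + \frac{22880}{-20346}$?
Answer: $- \frac{24811947}{39740141} \approx -0.62435$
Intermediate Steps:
$c = - \frac{39740141}{24811947}$ ($c = 17455 \left(- \frac{1}{36585}\right) + 22880 \left(- \frac{1}{20346}\right) = - \frac{3491}{7317} - \frac{11440}{10173} = - \frac{39740141}{24811947} \approx -1.6017$)
$l = 0$
$y{\left(h \right)} = 0$
$\frac{1}{c + O y{\left(31 \right)}} = \frac{1}{- \frac{39740141}{24811947} + 8 \cdot 0} = \frac{1}{- \frac{39740141}{24811947} + 0} = \frac{1}{- \frac{39740141}{24811947}} = - \frac{24811947}{39740141}$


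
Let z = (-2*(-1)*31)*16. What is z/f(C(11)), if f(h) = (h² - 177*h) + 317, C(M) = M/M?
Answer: 992/141 ≈ 7.0355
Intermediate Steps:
C(M) = 1
f(h) = 317 + h² - 177*h
z = 992 (z = (2*31)*16 = 62*16 = 992)
z/f(C(11)) = 992/(317 + 1² - 177*1) = 992/(317 + 1 - 177) = 992/141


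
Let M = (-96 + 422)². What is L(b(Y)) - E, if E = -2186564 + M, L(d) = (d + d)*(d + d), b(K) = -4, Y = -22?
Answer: 2080352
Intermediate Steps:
M = 106276 (M = 326² = 106276)
L(d) = 4*d² (L(d) = (2*d)*(2*d) = 4*d²)
E = -2080288 (E = -2186564 + 106276 = -2080288)
L(b(Y)) - E = 4*(-4)² - 1*(-2080288) = 4*16 + 2080288 = 64 + 2080288 = 2080352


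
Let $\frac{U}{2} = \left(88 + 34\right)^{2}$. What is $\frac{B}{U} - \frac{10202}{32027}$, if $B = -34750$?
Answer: $- \frac{708315693}{476689868} \approx -1.4859$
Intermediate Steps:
$U = 29768$ ($U = 2 \left(88 + 34\right)^{2} = 2 \cdot 122^{2} = 2 \cdot 14884 = 29768$)
$\frac{B}{U} - \frac{10202}{32027} = - \frac{34750}{29768} - \frac{10202}{32027} = \left(-34750\right) \frac{1}{29768} - \frac{10202}{32027} = - \frac{17375}{14884} - \frac{10202}{32027} = - \frac{708315693}{476689868}$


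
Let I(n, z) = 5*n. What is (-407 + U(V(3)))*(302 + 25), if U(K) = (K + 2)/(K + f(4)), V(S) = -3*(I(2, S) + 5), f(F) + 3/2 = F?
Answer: -11284443/85 ≈ -1.3276e+5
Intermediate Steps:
f(F) = -3/2 + F
V(S) = -45 (V(S) = -3*(5*2 + 5) = -3*(10 + 5) = -3*15 = -45)
U(K) = (2 + K)/(5/2 + K) (U(K) = (K + 2)/(K + (-3/2 + 4)) = (2 + K)/(K + 5/2) = (2 + K)/(5/2 + K))
(-407 + U(V(3)))*(302 + 25) = (-407 + 2*(2 - 45)/(5 + 2*(-45)))*(302 + 25) = (-407 + 2*(-43)/(5 - 90))*327 = (-407 + 2*(-43)/(-85))*327 = (-407 + 2*(-1/85)*(-43))*327 = (-407 + 86/85)*327 = -34509/85*327 = -11284443/85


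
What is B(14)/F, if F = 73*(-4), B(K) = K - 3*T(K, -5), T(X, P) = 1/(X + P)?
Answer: -41/876 ≈ -0.046804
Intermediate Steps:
T(X, P) = 1/(P + X)
B(K) = K - 3/(-5 + K)
F = -292
B(14)/F = ((-3 + 14*(-5 + 14))/(-5 + 14))/(-292) = ((-3 + 14*9)/9)*(-1/292) = ((-3 + 126)/9)*(-1/292) = ((⅑)*123)*(-1/292) = (41/3)*(-1/292) = -41/876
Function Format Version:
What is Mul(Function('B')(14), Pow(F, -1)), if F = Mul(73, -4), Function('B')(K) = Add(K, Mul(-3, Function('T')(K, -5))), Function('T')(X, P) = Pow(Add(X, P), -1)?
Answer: Rational(-41, 876) ≈ -0.046804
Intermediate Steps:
Function('T')(X, P) = Pow(Add(P, X), -1)
Function('B')(K) = Add(K, Mul(-3, Pow(Add(-5, K), -1)))
F = -292
Mul(Function('B')(14), Pow(F, -1)) = Mul(Mul(Pow(Add(-5, 14), -1), Add(-3, Mul(14, Add(-5, 14)))), Pow(-292, -1)) = Mul(Mul(Pow(9, -1), Add(-3, Mul(14, 9))), Rational(-1, 292)) = Mul(Mul(Rational(1, 9), Add(-3, 126)), Rational(-1, 292)) = Mul(Mul(Rational(1, 9), 123), Rational(-1, 292)) = Mul(Rational(41, 3), Rational(-1, 292)) = Rational(-41, 876)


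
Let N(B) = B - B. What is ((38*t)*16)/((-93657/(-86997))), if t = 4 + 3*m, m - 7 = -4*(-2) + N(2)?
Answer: 863938208/31219 ≈ 27673.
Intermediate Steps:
N(B) = 0
m = 15 (m = 7 + (-4*(-2) + 0) = 7 + (8 + 0) = 7 + 8 = 15)
t = 49 (t = 4 + 3*15 = 4 + 45 = 49)
((38*t)*16)/((-93657/(-86997))) = ((38*49)*16)/((-93657/(-86997))) = (1862*16)/((-93657*(-1/86997))) = 29792/(31219/28999) = 29792*(28999/31219) = 863938208/31219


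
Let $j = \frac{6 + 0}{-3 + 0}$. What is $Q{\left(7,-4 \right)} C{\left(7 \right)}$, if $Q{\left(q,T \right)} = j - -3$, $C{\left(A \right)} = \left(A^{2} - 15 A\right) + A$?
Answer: $-49$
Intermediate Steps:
$C{\left(A \right)} = A^{2} - 14 A$
$j = -2$ ($j = \frac{6}{-3} = 6 \left(- \frac{1}{3}\right) = -2$)
$Q{\left(q,T \right)} = 1$ ($Q{\left(q,T \right)} = -2 - -3 = -2 + 3 = 1$)
$Q{\left(7,-4 \right)} C{\left(7 \right)} = 1 \cdot 7 \left(-14 + 7\right) = 1 \cdot 7 \left(-7\right) = 1 \left(-49\right) = -49$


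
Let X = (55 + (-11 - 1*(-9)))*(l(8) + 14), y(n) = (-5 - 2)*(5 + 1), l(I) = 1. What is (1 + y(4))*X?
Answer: -32595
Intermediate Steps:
y(n) = -42 (y(n) = -7*6 = -42)
X = 795 (X = (55 + (-11 - 1*(-9)))*(1 + 14) = (55 + (-11 + 9))*15 = (55 - 2)*15 = 53*15 = 795)
(1 + y(4))*X = (1 - 42)*795 = -41*795 = -32595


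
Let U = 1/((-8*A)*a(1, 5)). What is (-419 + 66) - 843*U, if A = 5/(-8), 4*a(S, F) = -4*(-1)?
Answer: -2608/5 ≈ -521.60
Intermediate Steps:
a(S, F) = 1 (a(S, F) = (-4*(-1))/4 = (1/4)*4 = 1)
A = -5/8 (A = 5*(-1/8) = -5/8 ≈ -0.62500)
U = 1/5 (U = 1/(-8*(-5/8)*1) = 1/(5*1) = 1/5 ≈ 0.20000)
(-419 + 66) - 843*U = (-419 + 66) - 843*1/5 = -353 - 843/5 = -2608/5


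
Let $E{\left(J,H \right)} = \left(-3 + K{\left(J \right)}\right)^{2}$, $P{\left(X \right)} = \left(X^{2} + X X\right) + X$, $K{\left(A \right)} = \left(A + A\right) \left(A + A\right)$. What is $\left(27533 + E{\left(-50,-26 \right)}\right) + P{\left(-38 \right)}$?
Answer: $99970392$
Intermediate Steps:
$K{\left(A \right)} = 4 A^{2}$ ($K{\left(A \right)} = 2 A 2 A = 4 A^{2}$)
$P{\left(X \right)} = X + 2 X^{2}$ ($P{\left(X \right)} = \left(X^{2} + X^{2}\right) + X = 2 X^{2} + X = X + 2 X^{2}$)
$E{\left(J,H \right)} = \left(-3 + 4 J^{2}\right)^{2}$
$\left(27533 + E{\left(-50,-26 \right)}\right) + P{\left(-38 \right)} = \left(27533 + \left(-3 + 4 \left(-50\right)^{2}\right)^{2}\right) - 38 \left(1 + 2 \left(-38\right)\right) = \left(27533 + \left(-3 + 4 \cdot 2500\right)^{2}\right) - 38 \left(1 - 76\right) = \left(27533 + \left(-3 + 10000\right)^{2}\right) - -2850 = \left(27533 + 9997^{2}\right) + 2850 = \left(27533 + 99940009\right) + 2850 = 99967542 + 2850 = 99970392$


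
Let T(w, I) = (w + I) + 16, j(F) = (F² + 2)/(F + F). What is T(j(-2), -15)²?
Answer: ¼ ≈ 0.25000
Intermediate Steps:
j(F) = (2 + F²)/(2*F) (j(F) = (2 + F²)/((2*F)) = (2 + F²)*(1/(2*F)) = (2 + F²)/(2*F))
T(w, I) = 16 + I + w (T(w, I) = (I + w) + 16 = 16 + I + w)
T(j(-2), -15)² = (16 - 15 + (1/(-2) + (½)*(-2)))² = (16 - 15 + (-½ - 1))² = (16 - 15 - 3/2)² = (-½)² = ¼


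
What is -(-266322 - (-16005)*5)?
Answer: 186297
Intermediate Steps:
-(-266322 - (-16005)*5) = -(-266322 - 1*(-80025)) = -(-266322 + 80025) = -1*(-186297) = 186297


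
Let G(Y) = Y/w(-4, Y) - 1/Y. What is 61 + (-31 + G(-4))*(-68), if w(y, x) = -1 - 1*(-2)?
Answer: 2424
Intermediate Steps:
w(y, x) = 1 (w(y, x) = -1 + 2 = 1)
G(Y) = Y - 1/Y (G(Y) = Y/1 - 1/Y = Y*1 - 1/Y = Y - 1/Y)
61 + (-31 + G(-4))*(-68) = 61 + (-31 + (-4 - 1/(-4)))*(-68) = 61 + (-31 + (-4 - 1*(-¼)))*(-68) = 61 + (-31 + (-4 + ¼))*(-68) = 61 + (-31 - 15/4)*(-68) = 61 - 139/4*(-68) = 61 + 2363 = 2424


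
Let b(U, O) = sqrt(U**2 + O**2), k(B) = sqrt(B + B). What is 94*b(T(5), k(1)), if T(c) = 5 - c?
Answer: 94*sqrt(2) ≈ 132.94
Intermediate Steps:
k(B) = sqrt(2)*sqrt(B) (k(B) = sqrt(2*B) = sqrt(2)*sqrt(B))
b(U, O) = sqrt(O**2 + U**2)
94*b(T(5), k(1)) = 94*sqrt((sqrt(2)*sqrt(1))**2 + (5 - 1*5)**2) = 94*sqrt((sqrt(2)*1)**2 + (5 - 5)**2) = 94*sqrt((sqrt(2))**2 + 0**2) = 94*sqrt(2 + 0) = 94*sqrt(2)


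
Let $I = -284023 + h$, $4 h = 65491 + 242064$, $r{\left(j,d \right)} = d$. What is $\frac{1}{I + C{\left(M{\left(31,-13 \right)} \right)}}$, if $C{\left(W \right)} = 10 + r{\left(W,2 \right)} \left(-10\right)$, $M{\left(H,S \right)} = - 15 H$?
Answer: $- \frac{4}{828577} \approx -4.8276 \cdot 10^{-6}$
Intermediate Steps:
$h = \frac{307555}{4}$ ($h = \frac{65491 + 242064}{4} = \frac{1}{4} \cdot 307555 = \frac{307555}{4} \approx 76889.0$)
$C{\left(W \right)} = -10$ ($C{\left(W \right)} = 10 + 2 \left(-10\right) = 10 - 20 = -10$)
$I = - \frac{828537}{4}$ ($I = -284023 + \frac{307555}{4} = - \frac{828537}{4} \approx -2.0713 \cdot 10^{5}$)
$\frac{1}{I + C{\left(M{\left(31,-13 \right)} \right)}} = \frac{1}{- \frac{828537}{4} - 10} = \frac{1}{- \frac{828577}{4}} = - \frac{4}{828577}$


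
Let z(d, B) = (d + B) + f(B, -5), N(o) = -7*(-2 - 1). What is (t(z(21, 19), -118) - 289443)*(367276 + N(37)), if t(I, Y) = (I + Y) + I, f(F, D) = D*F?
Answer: -106395289287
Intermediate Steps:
N(o) = 21 (N(o) = -7*(-3) = 21)
z(d, B) = d - 4*B (z(d, B) = (d + B) - 5*B = (B + d) - 5*B = d - 4*B)
t(I, Y) = Y + 2*I
(t(z(21, 19), -118) - 289443)*(367276 + N(37)) = ((-118 + 2*(21 - 4*19)) - 289443)*(367276 + 21) = ((-118 + 2*(21 - 76)) - 289443)*367297 = ((-118 + 2*(-55)) - 289443)*367297 = ((-118 - 110) - 289443)*367297 = (-228 - 289443)*367297 = -289671*367297 = -106395289287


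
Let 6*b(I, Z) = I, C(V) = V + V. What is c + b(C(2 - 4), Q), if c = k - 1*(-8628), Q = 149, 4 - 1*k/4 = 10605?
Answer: -101330/3 ≈ -33777.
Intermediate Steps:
k = -42404 (k = 16 - 4*10605 = 16 - 42420 = -42404)
C(V) = 2*V
b(I, Z) = I/6
c = -33776 (c = -42404 - 1*(-8628) = -42404 + 8628 = -33776)
c + b(C(2 - 4), Q) = -33776 + (2*(2 - 4))/6 = -33776 + (2*(-2))/6 = -33776 + (⅙)*(-4) = -33776 - ⅔ = -101330/3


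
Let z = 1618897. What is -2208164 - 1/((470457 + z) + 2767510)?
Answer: -10724752237697/4856864 ≈ -2.2082e+6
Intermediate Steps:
-2208164 - 1/((470457 + z) + 2767510) = -2208164 - 1/((470457 + 1618897) + 2767510) = -2208164 - 1/(2089354 + 2767510) = -2208164 - 1/4856864 = -10724752237697/4856864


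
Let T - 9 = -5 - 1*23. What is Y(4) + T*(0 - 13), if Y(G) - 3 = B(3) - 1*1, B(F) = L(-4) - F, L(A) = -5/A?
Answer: 989/4 ≈ 247.25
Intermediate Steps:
B(F) = 5/4 - F (B(F) = -5/(-4) - F = -5*(-1/4) - F = 5/4 - F)
Y(G) = 1/4 (Y(G) = 3 + ((5/4 - 1*3) - 1*1) = 3 + ((5/4 - 3) - 1) = 3 + (-7/4 - 1) = 3 - 11/4 = 1/4)
T = -19 (T = 9 + (-5 - 1*23) = 9 + (-5 - 23) = 9 - 28 = -19)
Y(4) + T*(0 - 13) = 1/4 - 19*(0 - 13) = 1/4 - 19*(-13) = 1/4 + 247 = 989/4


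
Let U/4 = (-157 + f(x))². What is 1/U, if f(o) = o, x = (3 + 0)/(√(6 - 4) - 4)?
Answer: 2442059/243410785538 - 3315*√2/121705392769 ≈ 9.9941e-6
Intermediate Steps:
x = 3/(-4 + √2) (x = 3/(√2 - 4) = 3/(-4 + √2) ≈ -1.1602)
U = 4*(-1105/7 - 3*√2/14)² (U = 4*(-157 + (-6/7 - 3*√2/14))² = 4*(-1105/7 - 3*√2/14)² ≈ 1.0006e+5)
1/U = 1/(4884118/49 + 13260*√2/49)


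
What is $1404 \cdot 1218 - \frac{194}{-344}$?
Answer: $\frac{294132481}{172} \approx 1.7101 \cdot 10^{6}$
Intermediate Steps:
$1404 \cdot 1218 - \frac{194}{-344} = 1710072 - - \frac{97}{172} = 1710072 + \frac{97}{172} = \frac{294132481}{172}$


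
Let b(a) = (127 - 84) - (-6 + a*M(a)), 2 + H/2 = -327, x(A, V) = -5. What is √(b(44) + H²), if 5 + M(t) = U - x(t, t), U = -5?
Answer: 3*√48137 ≈ 658.20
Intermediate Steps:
H = -658 (H = -4 + 2*(-327) = -4 - 654 = -658)
M(t) = -5 (M(t) = -5 + (-5 - 1*(-5)) = -5 + (-5 + 5) = -5 + 0 = -5)
b(a) = 49 + 5*a (b(a) = (127 - 84) - (-6 + a*(-5)) = 43 - (-6 - 5*a) = 43 + (6 + 5*a) = 49 + 5*a)
√(b(44) + H²) = √((49 + 5*44) + (-658)²) = √((49 + 220) + 432964) = √(269 + 432964) = √433233 = 3*√48137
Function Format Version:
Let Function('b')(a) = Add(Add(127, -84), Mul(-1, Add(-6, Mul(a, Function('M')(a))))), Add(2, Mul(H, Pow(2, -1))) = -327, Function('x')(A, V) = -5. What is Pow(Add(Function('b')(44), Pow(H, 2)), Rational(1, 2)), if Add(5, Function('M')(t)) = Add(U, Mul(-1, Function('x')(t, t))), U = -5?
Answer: Mul(3, Pow(48137, Rational(1, 2))) ≈ 658.20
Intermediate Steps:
H = -658 (H = Add(-4, Mul(2, -327)) = Add(-4, -654) = -658)
Function('M')(t) = -5 (Function('M')(t) = Add(-5, Add(-5, Mul(-1, -5))) = Add(-5, Add(-5, 5)) = Add(-5, 0) = -5)
Function('b')(a) = Add(49, Mul(5, a)) (Function('b')(a) = Add(Add(127, -84), Mul(-1, Add(-6, Mul(a, -5)))) = Add(43, Mul(-1, Add(-6, Mul(-5, a)))) = Add(43, Add(6, Mul(5, a))) = Add(49, Mul(5, a)))
Pow(Add(Function('b')(44), Pow(H, 2)), Rational(1, 2)) = Pow(Add(Add(49, Mul(5, 44)), Pow(-658, 2)), Rational(1, 2)) = Pow(Add(Add(49, 220), 432964), Rational(1, 2)) = Pow(Add(269, 432964), Rational(1, 2)) = Pow(433233, Rational(1, 2)) = Mul(3, Pow(48137, Rational(1, 2)))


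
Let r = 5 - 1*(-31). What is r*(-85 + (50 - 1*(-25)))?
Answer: -360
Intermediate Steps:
r = 36 (r = 5 + 31 = 36)
r*(-85 + (50 - 1*(-25))) = 36*(-85 + (50 - 1*(-25))) = 36*(-85 + (50 + 25)) = 36*(-85 + 75) = 36*(-10) = -360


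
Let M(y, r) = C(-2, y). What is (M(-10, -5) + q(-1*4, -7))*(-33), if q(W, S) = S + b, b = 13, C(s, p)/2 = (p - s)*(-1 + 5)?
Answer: 1914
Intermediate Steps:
C(s, p) = -8*s + 8*p (C(s, p) = 2*((p - s)*(-1 + 5)) = 2*((p - s)*4) = 2*(-4*s + 4*p) = -8*s + 8*p)
M(y, r) = 16 + 8*y (M(y, r) = -8*(-2) + 8*y = 16 + 8*y)
q(W, S) = 13 + S (q(W, S) = S + 13 = 13 + S)
(M(-10, -5) + q(-1*4, -7))*(-33) = ((16 + 8*(-10)) + (13 - 7))*(-33) = ((16 - 80) + 6)*(-33) = (-64 + 6)*(-33) = -58*(-33) = 1914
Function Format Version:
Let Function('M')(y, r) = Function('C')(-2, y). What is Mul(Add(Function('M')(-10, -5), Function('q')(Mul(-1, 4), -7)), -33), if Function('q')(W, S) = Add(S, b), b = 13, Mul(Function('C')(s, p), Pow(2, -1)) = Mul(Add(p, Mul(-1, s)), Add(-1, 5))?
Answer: 1914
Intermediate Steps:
Function('C')(s, p) = Add(Mul(-8, s), Mul(8, p)) (Function('C')(s, p) = Mul(2, Mul(Add(p, Mul(-1, s)), Add(-1, 5))) = Mul(2, Mul(Add(p, Mul(-1, s)), 4)) = Mul(2, Add(Mul(-4, s), Mul(4, p))) = Add(Mul(-8, s), Mul(8, p)))
Function('M')(y, r) = Add(16, Mul(8, y)) (Function('M')(y, r) = Add(Mul(-8, -2), Mul(8, y)) = Add(16, Mul(8, y)))
Function('q')(W, S) = Add(13, S) (Function('q')(W, S) = Add(S, 13) = Add(13, S))
Mul(Add(Function('M')(-10, -5), Function('q')(Mul(-1, 4), -7)), -33) = Mul(Add(Add(16, Mul(8, -10)), Add(13, -7)), -33) = Mul(Add(Add(16, -80), 6), -33) = Mul(Add(-64, 6), -33) = Mul(-58, -33) = 1914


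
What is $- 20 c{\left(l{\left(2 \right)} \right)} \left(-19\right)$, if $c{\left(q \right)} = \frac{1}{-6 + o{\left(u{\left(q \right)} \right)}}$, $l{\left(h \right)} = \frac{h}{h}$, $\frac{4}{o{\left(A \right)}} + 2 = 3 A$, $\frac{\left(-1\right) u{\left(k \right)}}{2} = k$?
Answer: $- \frac{760}{13} \approx -58.462$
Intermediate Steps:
$u{\left(k \right)} = - 2 k$
$o{\left(A \right)} = \frac{4}{-2 + 3 A}$
$l{\left(h \right)} = 1$
$c{\left(q \right)} = \frac{1}{-6 + \frac{4}{-2 - 6 q}}$ ($c{\left(q \right)} = \frac{1}{-6 + \frac{4}{-2 + 3 \left(- 2 q\right)}} = \frac{1}{-6 + \frac{4}{-2 - 6 q}}$)
$- 20 c{\left(l{\left(2 \right)} \right)} \left(-19\right) = - 20 \frac{1 + 3 \cdot 1}{2 \left(-4 - 9\right)} \left(-19\right) = - 20 \frac{1 + 3}{2 \left(-4 - 9\right)} \left(-19\right) = - 20 \cdot \frac{1}{2} \frac{1}{-13} \cdot 4 \left(-19\right) = - 20 \cdot \frac{1}{2} \left(- \frac{1}{13}\right) 4 \left(-19\right) = \left(-20\right) \left(- \frac{2}{13}\right) \left(-19\right) = \frac{40}{13} \left(-19\right) = - \frac{760}{13}$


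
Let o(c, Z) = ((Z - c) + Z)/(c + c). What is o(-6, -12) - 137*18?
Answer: -4929/2 ≈ -2464.5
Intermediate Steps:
o(c, Z) = (-c + 2*Z)/(2*c) (o(c, Z) = (-c + 2*Z)/((2*c)) = (-c + 2*Z)*(1/(2*c)) = (-c + 2*Z)/(2*c))
o(-6, -12) - 137*18 = (-12 - ½*(-6))/(-6) - 137*18 = -(-12 + 3)/6 - 2466 = -⅙*(-9) - 2466 = 3/2 - 2466 = -4929/2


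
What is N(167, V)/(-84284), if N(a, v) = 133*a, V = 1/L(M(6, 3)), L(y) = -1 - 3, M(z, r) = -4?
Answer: -1169/4436 ≈ -0.26353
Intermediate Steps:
L(y) = -4
V = -¼ (V = 1/(-4) = -¼ ≈ -0.25000)
N(167, V)/(-84284) = (133*167)/(-84284) = 22211*(-1/84284) = -1169/4436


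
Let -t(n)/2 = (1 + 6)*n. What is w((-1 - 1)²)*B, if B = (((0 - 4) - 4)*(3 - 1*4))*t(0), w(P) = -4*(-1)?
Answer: 0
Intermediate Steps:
w(P) = 4
t(n) = -14*n (t(n) = -2*(1 + 6)*n = -14*n)
B = 0 (B = (((0 - 4) - 4)*(3 - 1*4))*(-14*0) = ((-4 - 4)*(3 - 4))*0 = -8*(-1)*0 = 8*0 = 0)
w((-1 - 1)²)*B = 4*0 = 0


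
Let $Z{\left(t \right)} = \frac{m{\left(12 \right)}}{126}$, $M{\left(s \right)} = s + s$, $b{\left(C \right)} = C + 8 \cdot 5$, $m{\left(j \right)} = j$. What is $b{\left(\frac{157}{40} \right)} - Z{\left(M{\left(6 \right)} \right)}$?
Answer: $\frac{36817}{840} \approx 43.83$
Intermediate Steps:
$b{\left(C \right)} = 40 + C$ ($b{\left(C \right)} = C + 40 = 40 + C$)
$M{\left(s \right)} = 2 s$
$Z{\left(t \right)} = \frac{2}{21}$ ($Z{\left(t \right)} = \frac{12}{126} = 12 \cdot \frac{1}{126} = \frac{2}{21}$)
$b{\left(\frac{157}{40} \right)} - Z{\left(M{\left(6 \right)} \right)} = \left(40 + \frac{157}{40}\right) - \frac{2}{21} = \frac{1757}{40} - \frac{2}{21} = \frac{36817}{840}$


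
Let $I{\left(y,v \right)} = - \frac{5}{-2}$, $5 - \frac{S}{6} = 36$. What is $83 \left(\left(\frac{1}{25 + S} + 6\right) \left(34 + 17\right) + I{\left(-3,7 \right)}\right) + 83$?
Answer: $\frac{8263231}{322} \approx 25662.0$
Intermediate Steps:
$S = -186$ ($S = 30 - 216 = -186$)
$I{\left(y,v \right)} = \frac{5}{2}$ ($I{\left(y,v \right)} = \left(-5\right) \left(- \frac{1}{2}\right) = \frac{5}{2}$)
$83 \left(\left(\frac{1}{25 + S} + 6\right) \left(34 + 17\right) + I{\left(-3,7 \right)}\right) + 83 = 83 \left(\left(\frac{1}{25 - 186} + 6\right) \left(34 + 17\right) + \frac{5}{2}\right) + 83 = 83 \left(\left(\frac{1}{-161} + 6\right) 51 + \frac{5}{2}\right) + 83 = 83 \left(\left(- \frac{1}{161} + 6\right) 51 + \frac{5}{2}\right) + 83 = 83 \left(\frac{965}{161} \cdot 51 + \frac{5}{2}\right) + 83 = 83 \left(\frac{49215}{161} + \frac{5}{2}\right) + 83 = 83 \cdot \frac{99235}{322} + 83 = \frac{8236505}{322} + 83 = \frac{8263231}{322}$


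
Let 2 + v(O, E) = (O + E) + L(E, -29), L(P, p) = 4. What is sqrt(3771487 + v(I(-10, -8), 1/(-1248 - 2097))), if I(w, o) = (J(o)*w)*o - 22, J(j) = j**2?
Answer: sqrt(42256326354330)/3345 ≈ 1943.3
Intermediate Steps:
I(w, o) = -22 + w*o**3 (I(w, o) = (o**2*w)*o - 22 = (w*o**2)*o - 22 = w*o**3 - 22 = -22 + w*o**3)
v(O, E) = 2 + E + O (v(O, E) = -2 + ((O + E) + 4) = -2 + ((E + O) + 4) = -2 + (4 + E + O) = 2 + E + O)
sqrt(3771487 + v(I(-10, -8), 1/(-1248 - 2097))) = sqrt(3771487 + (2 + 1/(-1248 - 2097) + (-22 - 10*(-8)**3))) = sqrt(3771487 + (2 + 1/(-3345) + (-22 - 10*(-512)))) = sqrt(3771487 + (2 - 1/3345 + (-22 + 5120))) = sqrt(3771487 + (2 - 1/3345 + 5098)) = sqrt(3771487 + 17059499/3345) = sqrt(12632683514/3345) = sqrt(42256326354330)/3345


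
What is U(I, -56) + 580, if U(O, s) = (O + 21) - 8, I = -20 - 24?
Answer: 549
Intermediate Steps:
I = -44
U(O, s) = 13 + O (U(O, s) = (21 + O) - 8 = 13 + O)
U(I, -56) + 580 = (13 - 44) + 580 = -31 + 580 = 549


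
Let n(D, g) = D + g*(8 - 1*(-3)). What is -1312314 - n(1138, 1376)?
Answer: -1328588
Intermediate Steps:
n(D, g) = D + 11*g (n(D, g) = D + g*(8 + 3) = D + g*11 = D + 11*g)
-1312314 - n(1138, 1376) = -1312314 - (1138 + 11*1376) = -1312314 - (1138 + 15136) = -1312314 - 1*16274 = -1312314 - 16274 = -1328588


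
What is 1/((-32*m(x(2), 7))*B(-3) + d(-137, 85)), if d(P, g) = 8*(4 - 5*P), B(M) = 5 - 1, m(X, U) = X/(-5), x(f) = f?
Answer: 5/27816 ≈ 0.00017975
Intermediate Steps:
m(X, U) = -X/5 (m(X, U) = X*(-1/5) = -X/5)
B(M) = 4
d(P, g) = 32 - 40*P
1/((-32*m(x(2), 7))*B(-3) + d(-137, 85)) = 1/(-(-32)*2/5*4 + (32 - 40*(-137))) = 1/(-32*(-2/5)*4 + (32 + 5480)) = 1/((64/5)*4 + 5512) = 1/(256/5 + 5512) = 1/(27816/5) = 5/27816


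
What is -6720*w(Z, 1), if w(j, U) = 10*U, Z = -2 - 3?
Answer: -67200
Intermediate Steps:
Z = -5
-6720*w(Z, 1) = -67200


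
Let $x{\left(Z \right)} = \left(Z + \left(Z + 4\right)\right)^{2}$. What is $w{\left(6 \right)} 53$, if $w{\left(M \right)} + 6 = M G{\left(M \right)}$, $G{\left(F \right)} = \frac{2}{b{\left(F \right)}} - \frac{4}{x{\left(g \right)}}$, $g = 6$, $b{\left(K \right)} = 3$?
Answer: $- \frac{3551}{32} \approx -110.97$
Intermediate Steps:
$x{\left(Z \right)} = \left(4 + 2 Z\right)^{2}$ ($x{\left(Z \right)} = \left(Z + \left(4 + Z\right)\right)^{2} = \left(4 + 2 Z\right)^{2}$)
$G{\left(F \right)} = \frac{125}{192}$ ($G{\left(F \right)} = \frac{2}{3} - \frac{4}{4 \left(2 + 6\right)^{2}} = 2 \cdot \frac{1}{3} - \frac{4}{4 \cdot 8^{2}} = \frac{2}{3} - \frac{4}{4 \cdot 64} = \frac{2}{3} - \frac{4}{256} = \frac{2}{3} - \frac{1}{64} = \frac{125}{192}$)
$w{\left(M \right)} = -6 + \frac{125 M}{192}$ ($w{\left(M \right)} = -6 + M \frac{125}{192} = -6 + \frac{125 M}{192}$)
$w{\left(6 \right)} 53 = \left(-6 + \frac{125}{192} \cdot 6\right) 53 = \left(-6 + \frac{125}{32}\right) 53 = \left(- \frac{67}{32}\right) 53 = - \frac{3551}{32}$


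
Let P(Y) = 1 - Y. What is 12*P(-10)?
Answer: 132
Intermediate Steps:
12*P(-10) = 12*(1 - 1*(-10)) = 12*(1 + 10) = 12*11 = 132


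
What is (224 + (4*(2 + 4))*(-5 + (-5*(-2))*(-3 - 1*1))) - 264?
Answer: -1120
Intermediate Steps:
(224 + (4*(2 + 4))*(-5 + (-5*(-2))*(-3 - 1*1))) - 264 = (224 + (4*6)*(-5 + 10*(-3 - 1))) - 264 = (224 + 24*(-5 + 10*(-4))) - 264 = (224 + 24*(-5 - 40)) - 264 = (224 + 24*(-45)) - 264 = (224 - 1080) - 264 = -856 - 264 = -1120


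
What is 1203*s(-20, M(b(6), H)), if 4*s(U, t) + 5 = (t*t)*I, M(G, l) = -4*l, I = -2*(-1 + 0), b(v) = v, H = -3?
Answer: 340449/4 ≈ 85112.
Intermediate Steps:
I = 2 (I = -2*(-1) = 2)
s(U, t) = -5/4 + t²/2 (s(U, t) = -5/4 + ((t*t)*2)/4 = -5/4 + (t²*2)/4 = -5/4 + (2*t²)/4 = -5/4 + t²/2)
1203*s(-20, M(b(6), H)) = 1203*(-5/4 + (-4*(-3))²/2) = 1203*(-5/4 + (½)*12²) = 1203*(-5/4 + (½)*144) = 1203*(-5/4 + 72) = 1203*(283/4) = 340449/4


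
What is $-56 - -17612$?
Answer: $17556$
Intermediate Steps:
$-56 - -17612 = -56 + 17612 = 17556$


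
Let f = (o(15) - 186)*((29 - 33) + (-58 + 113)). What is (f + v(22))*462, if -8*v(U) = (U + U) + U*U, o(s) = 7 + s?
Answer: -3894660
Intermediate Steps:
v(U) = -U/4 - U²/8 (v(U) = -((U + U) + U*U)/8 = -(2*U + U²)/8 = -(U² + 2*U)/8 = -U/4 - U²/8)
f = -8364 (f = ((7 + 15) - 186)*((29 - 33) + (-58 + 113)) = (22 - 186)*(-4 + 55) = -164*51 = -8364)
(f + v(22))*462 = (-8364 - ⅛*22*(2 + 22))*462 = (-8364 - ⅛*22*24)*462 = (-8364 - 66)*462 = -8430*462 = -3894660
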